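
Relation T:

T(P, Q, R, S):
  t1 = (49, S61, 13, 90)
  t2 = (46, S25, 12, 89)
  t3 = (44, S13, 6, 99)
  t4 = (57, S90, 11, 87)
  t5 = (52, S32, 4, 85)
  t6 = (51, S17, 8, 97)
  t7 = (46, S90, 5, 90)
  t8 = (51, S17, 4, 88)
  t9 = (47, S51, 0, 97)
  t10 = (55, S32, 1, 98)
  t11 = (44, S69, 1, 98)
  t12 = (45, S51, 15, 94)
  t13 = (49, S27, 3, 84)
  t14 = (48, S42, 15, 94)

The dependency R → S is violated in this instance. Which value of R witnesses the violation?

4

R=13: row 1 → S = 90 ✓
R=12: row 2 → S = 89 ✓
R=6: row 3 → S = 99 ✓
R=11: row 4 → S = 87 ✓
R=4: rows 5, 8 → S takes values {85, 88} — violation
R=8: row 6 → S = 97 ✓
R=5: row 7 → S = 90 ✓
R=0: row 9 → S = 97 ✓
R=1: rows 10, 11 → S = 98, 98 ✓
R=15: rows 12, 14 → S = 94, 94 ✓
R=3: row 13 → S = 84 ✓
The only R value with inconsistent S is R=4.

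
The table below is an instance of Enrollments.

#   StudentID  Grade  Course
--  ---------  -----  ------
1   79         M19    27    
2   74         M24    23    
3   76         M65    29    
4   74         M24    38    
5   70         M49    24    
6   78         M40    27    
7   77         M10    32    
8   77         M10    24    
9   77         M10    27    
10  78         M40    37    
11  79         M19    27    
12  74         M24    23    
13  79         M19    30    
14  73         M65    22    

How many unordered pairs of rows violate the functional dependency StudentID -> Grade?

StudentID=79: all 3 rows agree on Grade — 0 pairs.
StudentID=74: all 3 rows agree on Grade — 0 pairs.
StudentID=78: all 2 rows agree on Grade — 0 pairs.
StudentID=77: all 3 rows agree on Grade — 0 pairs.

0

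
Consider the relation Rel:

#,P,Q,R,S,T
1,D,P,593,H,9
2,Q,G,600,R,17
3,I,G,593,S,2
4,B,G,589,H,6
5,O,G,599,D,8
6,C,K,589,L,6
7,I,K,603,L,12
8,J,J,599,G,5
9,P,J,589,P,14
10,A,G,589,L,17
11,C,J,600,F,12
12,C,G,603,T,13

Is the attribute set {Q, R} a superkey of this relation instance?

Rows 4 and 10 have the same {Q, R} value (Q=G, R=589) but are distinct tuples, so {Q, R} does not determine every attribute — not a superkey.

No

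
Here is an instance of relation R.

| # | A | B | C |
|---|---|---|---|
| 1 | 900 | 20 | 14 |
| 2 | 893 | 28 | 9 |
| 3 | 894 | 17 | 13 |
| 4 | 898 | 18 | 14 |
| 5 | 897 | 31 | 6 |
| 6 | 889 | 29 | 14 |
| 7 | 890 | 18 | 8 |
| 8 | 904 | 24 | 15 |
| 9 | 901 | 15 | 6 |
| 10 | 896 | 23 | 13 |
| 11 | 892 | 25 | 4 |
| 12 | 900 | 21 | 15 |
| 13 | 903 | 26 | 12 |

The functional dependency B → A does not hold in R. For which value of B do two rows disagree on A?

18

B=20: row 1 → A = 900 ✓
B=28: row 2 → A = 893 ✓
B=17: row 3 → A = 894 ✓
B=18: rows 4, 7 → A takes values {898, 890} — violation
B=31: row 5 → A = 897 ✓
B=29: row 6 → A = 889 ✓
B=24: row 8 → A = 904 ✓
B=15: row 9 → A = 901 ✓
B=23: row 10 → A = 896 ✓
B=25: row 11 → A = 892 ✓
B=21: row 12 → A = 900 ✓
B=26: row 13 → A = 903 ✓
The only B value with inconsistent A is B=18.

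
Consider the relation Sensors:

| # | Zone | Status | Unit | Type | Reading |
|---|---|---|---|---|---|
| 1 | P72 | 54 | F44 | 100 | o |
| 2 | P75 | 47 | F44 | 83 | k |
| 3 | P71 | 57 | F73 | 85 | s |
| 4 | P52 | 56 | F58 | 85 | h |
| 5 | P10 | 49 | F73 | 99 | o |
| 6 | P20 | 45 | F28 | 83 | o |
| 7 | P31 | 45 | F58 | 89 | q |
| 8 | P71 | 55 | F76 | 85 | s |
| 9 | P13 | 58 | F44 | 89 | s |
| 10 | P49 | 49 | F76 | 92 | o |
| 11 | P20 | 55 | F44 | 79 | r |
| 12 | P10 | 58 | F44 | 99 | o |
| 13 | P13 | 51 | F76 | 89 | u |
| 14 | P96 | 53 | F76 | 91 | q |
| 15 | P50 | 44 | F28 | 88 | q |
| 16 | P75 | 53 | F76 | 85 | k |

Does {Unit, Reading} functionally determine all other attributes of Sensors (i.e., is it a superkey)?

No

Rows 1 and 12 have the same {Unit, Reading} value (Unit=F44, Reading=o) but are distinct tuples, so {Unit, Reading} does not determine every attribute — not a superkey.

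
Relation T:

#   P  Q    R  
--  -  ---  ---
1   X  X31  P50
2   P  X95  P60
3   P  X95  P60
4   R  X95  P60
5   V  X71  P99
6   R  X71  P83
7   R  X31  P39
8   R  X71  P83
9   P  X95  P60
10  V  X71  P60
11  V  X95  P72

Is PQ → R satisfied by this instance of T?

(P=X, Q=X31): row 1 → R = P50 ✓
(P=P, Q=X95): rows 2, 3, 9 → R = P60, P60, P60 ✓
(P=R, Q=X95): row 4 → R = P60 ✓
(P=V, Q=X71): rows 5, 10 → R takes values {P99, P60} — violation
(P=R, Q=X71): rows 6, 8 → R = P83, P83 ✓
(P=R, Q=X31): row 7 → R = P39 ✓
(P=V, Q=X95): row 11 → R = P72 ✓
Two rows agree on PQ but differ on R, so PQ → R does not hold.

No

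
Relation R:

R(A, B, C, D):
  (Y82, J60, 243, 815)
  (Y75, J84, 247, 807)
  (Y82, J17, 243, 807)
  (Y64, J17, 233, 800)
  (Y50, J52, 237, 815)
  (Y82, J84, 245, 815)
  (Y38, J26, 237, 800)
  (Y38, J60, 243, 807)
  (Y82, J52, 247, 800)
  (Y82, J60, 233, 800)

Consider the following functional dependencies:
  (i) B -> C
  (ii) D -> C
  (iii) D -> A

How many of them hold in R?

(i) B -> C: B=J60: 3 rows → C takes values {243, 233} — violation; B=J84: 2 rows → C takes values {247, 245} — violation; B=J17: 2 rows → C takes values {243, 233} — violation; B=J52: 2 rows → C takes values {237, 247} — violation — fails.
(ii) D -> C: D=815: 3 rows → C takes values {243, 237, 245} — violation; D=807: 3 rows → C takes values {247, 243} — violation; D=800: 4 rows → C takes values {233, 237, 247} — violation — fails.
(iii) D -> A: D=815: 3 rows → A takes values {Y82, Y50} — violation; D=807: 3 rows → A takes values {Y75, Y82, Y38} — violation; D=800: 4 rows → A takes values {Y64, Y38, Y82} — violation — fails.
None of the 3 dependencies hold.

0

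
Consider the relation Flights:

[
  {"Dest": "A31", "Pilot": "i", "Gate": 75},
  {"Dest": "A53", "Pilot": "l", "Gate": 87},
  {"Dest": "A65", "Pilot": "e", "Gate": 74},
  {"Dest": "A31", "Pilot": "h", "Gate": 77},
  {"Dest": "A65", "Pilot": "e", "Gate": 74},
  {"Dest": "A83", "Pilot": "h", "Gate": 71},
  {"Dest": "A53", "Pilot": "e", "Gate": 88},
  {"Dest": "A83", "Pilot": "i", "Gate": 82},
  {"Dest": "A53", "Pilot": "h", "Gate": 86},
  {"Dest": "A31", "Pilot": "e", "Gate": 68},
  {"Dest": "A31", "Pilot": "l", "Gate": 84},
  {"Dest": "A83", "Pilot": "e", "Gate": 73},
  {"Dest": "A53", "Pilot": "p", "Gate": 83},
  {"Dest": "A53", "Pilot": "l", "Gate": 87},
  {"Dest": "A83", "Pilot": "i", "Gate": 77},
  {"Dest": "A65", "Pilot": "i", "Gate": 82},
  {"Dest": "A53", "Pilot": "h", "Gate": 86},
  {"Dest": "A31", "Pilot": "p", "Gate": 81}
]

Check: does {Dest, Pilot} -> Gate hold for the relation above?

(Dest=A31, Pilot=i): 1 row → Gate = 75 ✓
(Dest=A53, Pilot=l): 2 rows → Gate = 87, 87 ✓
(Dest=A65, Pilot=e): 2 rows → Gate = 74, 74 ✓
(Dest=A31, Pilot=h): 1 row → Gate = 77 ✓
(Dest=A83, Pilot=h): 1 row → Gate = 71 ✓
(Dest=A53, Pilot=e): 1 row → Gate = 88 ✓
(Dest=A83, Pilot=i): 2 rows → Gate takes values {82, 77} — violation
(Dest=A53, Pilot=h): 2 rows → Gate = 86, 86 ✓
(Dest=A31, Pilot=e): 1 row → Gate = 68 ✓
(Dest=A31, Pilot=l): 1 row → Gate = 84 ✓
(Dest=A83, Pilot=e): 1 row → Gate = 73 ✓
(Dest=A53, Pilot=p): 1 row → Gate = 83 ✓
(Dest=A65, Pilot=i): 1 row → Gate = 82 ✓
(Dest=A31, Pilot=p): 1 row → Gate = 81 ✓
Two rows agree on {Dest, Pilot} but differ on Gate, so {Dest, Pilot} -> Gate does not hold.

No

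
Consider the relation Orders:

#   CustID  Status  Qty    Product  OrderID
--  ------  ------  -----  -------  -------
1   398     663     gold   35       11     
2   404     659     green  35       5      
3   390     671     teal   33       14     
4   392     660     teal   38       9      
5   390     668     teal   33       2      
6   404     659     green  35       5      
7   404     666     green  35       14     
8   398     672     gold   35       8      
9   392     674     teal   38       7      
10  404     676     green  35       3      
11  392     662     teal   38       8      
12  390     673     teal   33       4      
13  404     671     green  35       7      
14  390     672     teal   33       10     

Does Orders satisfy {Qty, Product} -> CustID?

Yes

(Qty=gold, Product=35): rows 1, 8 → CustID = 398, 398 ✓
(Qty=green, Product=35): rows 2, 6, 7, 10, 13 → CustID = 404, 404, 404, 404, 404 ✓
(Qty=teal, Product=33): rows 3, 5, 12, 14 → CustID = 390, 390, 390, 390 ✓
(Qty=teal, Product=38): rows 4, 9, 11 → CustID = 392, 392, 392 ✓
Every {Qty, Product} value is associated with a single CustID value, so {Qty, Product} -> CustID holds.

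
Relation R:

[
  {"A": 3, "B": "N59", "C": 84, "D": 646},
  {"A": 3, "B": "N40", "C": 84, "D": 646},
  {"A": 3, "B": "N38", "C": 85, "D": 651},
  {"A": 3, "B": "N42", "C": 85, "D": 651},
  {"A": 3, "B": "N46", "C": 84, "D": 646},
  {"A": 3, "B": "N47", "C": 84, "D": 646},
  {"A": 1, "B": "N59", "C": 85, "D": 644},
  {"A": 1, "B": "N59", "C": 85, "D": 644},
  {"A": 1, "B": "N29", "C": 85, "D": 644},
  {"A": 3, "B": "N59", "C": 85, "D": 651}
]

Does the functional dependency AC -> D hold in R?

Yes

(A=3, C=84): 4 rows → D = 646, 646, 646, 646 ✓
(A=3, C=85): 3 rows → D = 651, 651, 651 ✓
(A=1, C=85): 3 rows → D = 644, 644, 644 ✓
Every AC value is associated with a single D value, so AC -> D holds.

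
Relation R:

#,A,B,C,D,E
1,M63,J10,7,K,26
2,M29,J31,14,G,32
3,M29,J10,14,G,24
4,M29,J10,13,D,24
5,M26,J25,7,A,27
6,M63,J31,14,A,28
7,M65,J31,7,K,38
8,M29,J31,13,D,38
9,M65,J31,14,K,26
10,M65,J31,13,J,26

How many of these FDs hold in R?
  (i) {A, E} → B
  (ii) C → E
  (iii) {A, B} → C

1

(i) {A, E} → B: every LHS value maps to a single RHS value — holds.
(ii) C → E: C=7: rows 1, 5, 7 → E takes values {26, 27, 38} — violation; C=14: rows 2, 3, 6, 9 → E takes values {32, 24, 28, 26} — violation; C=13: rows 4, 8, 10 → E takes values {24, 38, 26} — violation — fails.
(iii) {A, B} → C: (A=M29, B=J31): rows 2, 8 → C takes values {14, 13} — violation; (A=M29, B=J10): rows 3, 4 → C takes values {14, 13} — violation; (A=M65, B=J31): rows 7, 9, 10 → C takes values {7, 14, 13} — violation — fails.
1 of the 3 dependencies holds.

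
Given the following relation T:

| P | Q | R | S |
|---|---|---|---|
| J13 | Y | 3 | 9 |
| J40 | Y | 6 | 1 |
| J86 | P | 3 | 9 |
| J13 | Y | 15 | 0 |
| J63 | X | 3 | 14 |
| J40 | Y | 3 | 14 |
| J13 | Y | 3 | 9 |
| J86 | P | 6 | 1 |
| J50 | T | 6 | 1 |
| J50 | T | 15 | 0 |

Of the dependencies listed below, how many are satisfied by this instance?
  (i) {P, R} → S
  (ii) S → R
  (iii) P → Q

3

(i) {P, R} → S: every LHS value maps to a single RHS value — holds.
(ii) S → R: every LHS value maps to a single RHS value — holds.
(iii) P → Q: every LHS value maps to a single RHS value — holds.
3 of the 3 dependencies hold.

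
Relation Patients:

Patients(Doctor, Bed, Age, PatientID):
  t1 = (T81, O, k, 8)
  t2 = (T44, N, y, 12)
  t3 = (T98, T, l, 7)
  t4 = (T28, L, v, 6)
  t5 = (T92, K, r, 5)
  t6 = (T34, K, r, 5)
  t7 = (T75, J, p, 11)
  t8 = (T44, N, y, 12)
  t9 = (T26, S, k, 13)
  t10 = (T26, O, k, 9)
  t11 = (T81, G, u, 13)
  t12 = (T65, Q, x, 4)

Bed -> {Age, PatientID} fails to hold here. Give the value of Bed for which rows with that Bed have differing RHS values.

O

Bed=O: rows 1, 10 → {Age,PatientID} takes values {(k, 8), (k, 9)} — violation
Bed=N: rows 2, 8 → {Age,PatientID} = (y, 12), (y, 12) ✓
Bed=T: row 3 → {Age,PatientID} = (l, 7) ✓
Bed=L: row 4 → {Age,PatientID} = (v, 6) ✓
Bed=K: rows 5, 6 → {Age,PatientID} = (r, 5), (r, 5) ✓
Bed=J: row 7 → {Age,PatientID} = (p, 11) ✓
Bed=S: row 9 → {Age,PatientID} = (k, 13) ✓
Bed=G: row 11 → {Age,PatientID} = (u, 13) ✓
Bed=Q: row 12 → {Age,PatientID} = (x, 4) ✓
The only Bed value with inconsistent RHS is Bed=O.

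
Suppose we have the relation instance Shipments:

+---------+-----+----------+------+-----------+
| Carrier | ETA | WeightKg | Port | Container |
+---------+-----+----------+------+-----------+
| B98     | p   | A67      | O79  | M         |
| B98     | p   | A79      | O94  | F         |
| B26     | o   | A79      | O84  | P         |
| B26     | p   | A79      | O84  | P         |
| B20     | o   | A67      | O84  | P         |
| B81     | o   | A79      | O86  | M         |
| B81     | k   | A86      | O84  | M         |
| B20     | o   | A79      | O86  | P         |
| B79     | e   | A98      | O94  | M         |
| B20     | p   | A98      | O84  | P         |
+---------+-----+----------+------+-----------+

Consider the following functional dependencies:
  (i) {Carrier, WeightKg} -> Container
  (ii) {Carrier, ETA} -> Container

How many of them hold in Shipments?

(i) {Carrier, WeightKg} -> Container: every LHS value maps to a single RHS value — holds.
(ii) {Carrier, ETA} -> Container: (Carrier=B98, ETA=p): 2 rows → Container takes values {M, F} — violation — fails.
1 of the 2 dependencies holds.

1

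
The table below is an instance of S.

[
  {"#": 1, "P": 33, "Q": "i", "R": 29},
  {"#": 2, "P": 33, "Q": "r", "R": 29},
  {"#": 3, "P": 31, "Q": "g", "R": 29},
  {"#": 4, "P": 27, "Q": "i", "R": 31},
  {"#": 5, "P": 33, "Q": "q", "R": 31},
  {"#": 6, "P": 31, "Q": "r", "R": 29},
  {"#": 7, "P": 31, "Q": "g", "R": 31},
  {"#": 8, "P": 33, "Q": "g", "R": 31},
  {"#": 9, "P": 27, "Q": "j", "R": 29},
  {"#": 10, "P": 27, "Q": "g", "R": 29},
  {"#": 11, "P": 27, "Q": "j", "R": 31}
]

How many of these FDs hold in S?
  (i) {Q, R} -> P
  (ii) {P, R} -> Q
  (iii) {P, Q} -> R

(i) {Q, R} -> P: (Q=r, R=29): rows 2, 6 → P takes values {33, 31} — violation; (Q=g, R=29): rows 3, 10 → P takes values {31, 27} — violation; (Q=g, R=31): rows 7, 8 → P takes values {31, 33} — violation — fails.
(ii) {P, R} -> Q: (P=33, R=29): rows 1, 2 → Q takes values {i, r} — violation; (P=31, R=29): rows 3, 6 → Q takes values {g, r} — violation; (P=27, R=31): rows 4, 11 → Q takes values {i, j} — violation; (P=33, R=31): rows 5, 8 → Q takes values {q, g} — violation; (P=27, R=29): rows 9, 10 → Q takes values {j, g} — violation — fails.
(iii) {P, Q} -> R: (P=31, Q=g): rows 3, 7 → R takes values {29, 31} — violation; (P=27, Q=j): rows 9, 11 → R takes values {29, 31} — violation — fails.
None of the 3 dependencies hold.

0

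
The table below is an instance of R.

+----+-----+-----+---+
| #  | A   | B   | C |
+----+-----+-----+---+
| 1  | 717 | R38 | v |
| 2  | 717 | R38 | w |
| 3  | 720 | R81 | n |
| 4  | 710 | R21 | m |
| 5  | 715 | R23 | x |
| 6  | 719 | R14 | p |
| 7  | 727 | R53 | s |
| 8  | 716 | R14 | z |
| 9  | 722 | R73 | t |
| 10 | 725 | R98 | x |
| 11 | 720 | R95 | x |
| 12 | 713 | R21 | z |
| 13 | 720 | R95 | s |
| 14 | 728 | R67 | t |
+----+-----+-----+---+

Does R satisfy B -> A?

No

B=R38: rows 1, 2 → A = 717, 717 ✓
B=R81: row 3 → A = 720 ✓
B=R21: rows 4, 12 → A takes values {710, 713} — violation
B=R23: row 5 → A = 715 ✓
B=R14: rows 6, 8 → A takes values {719, 716} — violation
B=R53: row 7 → A = 727 ✓
B=R73: row 9 → A = 722 ✓
B=R98: row 10 → A = 725 ✓
B=R95: rows 11, 13 → A = 720, 720 ✓
B=R67: row 14 → A = 728 ✓
Two rows agree on B but differ on A, so B -> A does not hold.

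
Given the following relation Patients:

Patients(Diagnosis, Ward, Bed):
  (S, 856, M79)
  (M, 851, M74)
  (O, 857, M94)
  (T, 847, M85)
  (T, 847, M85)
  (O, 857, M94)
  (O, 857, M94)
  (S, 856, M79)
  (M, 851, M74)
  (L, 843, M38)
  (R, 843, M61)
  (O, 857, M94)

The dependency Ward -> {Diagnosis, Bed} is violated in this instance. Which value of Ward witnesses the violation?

843

Ward=856: 2 rows → {Diagnosis,Bed} = (S, M79), (S, M79) ✓
Ward=851: 2 rows → {Diagnosis,Bed} = (M, M74), (M, M74) ✓
Ward=857: 4 rows → {Diagnosis,Bed} = (O, M94), (O, M94), (O, M94), (O, M94) ✓
Ward=847: 2 rows → {Diagnosis,Bed} = (T, M85), (T, M85) ✓
Ward=843: 2 rows → {Diagnosis,Bed} takes values {(L, M38), (R, M61)} — violation
The only Ward value with inconsistent RHS is Ward=843.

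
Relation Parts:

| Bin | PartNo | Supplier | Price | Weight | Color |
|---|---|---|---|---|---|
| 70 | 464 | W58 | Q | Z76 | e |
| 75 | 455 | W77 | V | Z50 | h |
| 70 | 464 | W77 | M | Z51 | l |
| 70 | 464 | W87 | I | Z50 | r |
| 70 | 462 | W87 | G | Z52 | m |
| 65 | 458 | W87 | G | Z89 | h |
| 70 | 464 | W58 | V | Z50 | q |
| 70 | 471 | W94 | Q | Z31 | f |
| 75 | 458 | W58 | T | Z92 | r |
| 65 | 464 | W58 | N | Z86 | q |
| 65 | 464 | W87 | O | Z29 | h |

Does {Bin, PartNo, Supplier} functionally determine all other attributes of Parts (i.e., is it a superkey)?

No

Two distinct rows share (Bin=70, PartNo=464, Supplier=W58), so {Bin, PartNo, Supplier} does not determine every attribute — not a superkey.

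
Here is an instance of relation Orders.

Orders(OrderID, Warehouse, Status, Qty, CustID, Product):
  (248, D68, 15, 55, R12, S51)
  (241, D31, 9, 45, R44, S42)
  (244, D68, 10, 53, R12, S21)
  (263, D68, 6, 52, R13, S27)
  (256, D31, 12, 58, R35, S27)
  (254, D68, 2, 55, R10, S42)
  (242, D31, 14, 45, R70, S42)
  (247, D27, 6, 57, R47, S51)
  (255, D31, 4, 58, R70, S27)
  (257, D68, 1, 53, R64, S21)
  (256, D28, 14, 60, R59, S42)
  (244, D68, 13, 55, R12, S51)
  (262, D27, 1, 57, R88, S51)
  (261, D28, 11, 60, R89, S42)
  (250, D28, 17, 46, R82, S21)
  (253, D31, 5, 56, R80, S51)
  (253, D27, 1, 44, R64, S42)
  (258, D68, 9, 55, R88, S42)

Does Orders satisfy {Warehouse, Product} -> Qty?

Yes

(Warehouse=D68, Product=S51): 2 rows → Qty = 55, 55 ✓
(Warehouse=D31, Product=S42): 2 rows → Qty = 45, 45 ✓
(Warehouse=D68, Product=S21): 2 rows → Qty = 53, 53 ✓
(Warehouse=D68, Product=S27): 1 row → Qty = 52 ✓
(Warehouse=D31, Product=S27): 2 rows → Qty = 58, 58 ✓
(Warehouse=D68, Product=S42): 2 rows → Qty = 55, 55 ✓
(Warehouse=D27, Product=S51): 2 rows → Qty = 57, 57 ✓
(Warehouse=D28, Product=S42): 2 rows → Qty = 60, 60 ✓
(Warehouse=D28, Product=S21): 1 row → Qty = 46 ✓
(Warehouse=D31, Product=S51): 1 row → Qty = 56 ✓
(Warehouse=D27, Product=S42): 1 row → Qty = 44 ✓
Every {Warehouse, Product} value is associated with a single Qty value, so {Warehouse, Product} -> Qty holds.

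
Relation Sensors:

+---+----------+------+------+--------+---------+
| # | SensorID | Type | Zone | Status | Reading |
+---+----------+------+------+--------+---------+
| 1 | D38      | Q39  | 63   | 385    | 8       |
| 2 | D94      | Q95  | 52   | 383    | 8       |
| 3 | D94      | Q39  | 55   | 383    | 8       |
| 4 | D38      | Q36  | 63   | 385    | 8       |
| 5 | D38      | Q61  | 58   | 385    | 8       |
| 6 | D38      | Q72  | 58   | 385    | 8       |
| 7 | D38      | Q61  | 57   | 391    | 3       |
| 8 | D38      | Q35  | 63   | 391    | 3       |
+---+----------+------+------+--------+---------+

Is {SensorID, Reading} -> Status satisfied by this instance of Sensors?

Yes

(SensorID=D38, Reading=8): rows 1, 4, 5, 6 → Status = 385, 385, 385, 385 ✓
(SensorID=D94, Reading=8): rows 2, 3 → Status = 383, 383 ✓
(SensorID=D38, Reading=3): rows 7, 8 → Status = 391, 391 ✓
Every {SensorID, Reading} value is associated with a single Status value, so {SensorID, Reading} -> Status holds.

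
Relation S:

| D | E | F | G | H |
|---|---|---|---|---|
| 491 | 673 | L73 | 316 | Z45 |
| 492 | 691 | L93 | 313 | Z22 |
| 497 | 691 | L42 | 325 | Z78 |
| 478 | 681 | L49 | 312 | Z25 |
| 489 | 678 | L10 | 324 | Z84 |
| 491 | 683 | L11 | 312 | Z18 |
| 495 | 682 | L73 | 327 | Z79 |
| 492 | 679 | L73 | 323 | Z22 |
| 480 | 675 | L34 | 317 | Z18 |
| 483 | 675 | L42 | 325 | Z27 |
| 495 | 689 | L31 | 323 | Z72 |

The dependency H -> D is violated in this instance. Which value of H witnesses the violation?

H=Z45: 1 row → D = 491 ✓
H=Z22: 2 rows → D = 492, 492 ✓
H=Z78: 1 row → D = 497 ✓
H=Z25: 1 row → D = 478 ✓
H=Z84: 1 row → D = 489 ✓
H=Z18: 2 rows → D takes values {491, 480} — violation
H=Z79: 1 row → D = 495 ✓
H=Z27: 1 row → D = 483 ✓
H=Z72: 1 row → D = 495 ✓
The only H value with inconsistent D is H=Z18.

Z18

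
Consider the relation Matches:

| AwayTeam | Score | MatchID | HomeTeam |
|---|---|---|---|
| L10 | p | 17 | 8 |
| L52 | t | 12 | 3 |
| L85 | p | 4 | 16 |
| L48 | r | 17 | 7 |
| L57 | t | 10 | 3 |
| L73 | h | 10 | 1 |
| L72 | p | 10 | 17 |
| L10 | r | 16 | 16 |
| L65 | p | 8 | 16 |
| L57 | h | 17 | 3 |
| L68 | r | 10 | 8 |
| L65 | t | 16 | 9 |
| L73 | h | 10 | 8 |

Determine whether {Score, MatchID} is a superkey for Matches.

Two distinct rows share (Score=h, MatchID=10), so {Score, MatchID} does not determine every attribute — not a superkey.

No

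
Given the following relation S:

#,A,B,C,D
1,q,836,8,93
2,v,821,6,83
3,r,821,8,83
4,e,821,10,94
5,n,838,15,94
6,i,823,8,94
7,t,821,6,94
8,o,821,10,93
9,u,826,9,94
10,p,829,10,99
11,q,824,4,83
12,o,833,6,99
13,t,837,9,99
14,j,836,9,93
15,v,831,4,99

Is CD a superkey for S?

Yes

All 15 rows have distinct CD values, so CD → (all attributes) holds and CD is a superkey.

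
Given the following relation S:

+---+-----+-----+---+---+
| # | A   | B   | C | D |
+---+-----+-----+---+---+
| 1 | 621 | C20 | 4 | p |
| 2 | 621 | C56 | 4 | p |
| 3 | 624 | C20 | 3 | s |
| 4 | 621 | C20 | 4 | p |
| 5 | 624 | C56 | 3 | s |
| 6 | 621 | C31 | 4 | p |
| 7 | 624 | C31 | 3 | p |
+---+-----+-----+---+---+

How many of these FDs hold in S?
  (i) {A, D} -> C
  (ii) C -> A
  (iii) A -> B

(i) {A, D} -> C: every LHS value maps to a single RHS value — holds.
(ii) C -> A: every LHS value maps to a single RHS value — holds.
(iii) A -> B: A=621: rows 1, 2, 4, 6 → B takes values {C20, C56, C31} — violation; A=624: rows 3, 5, 7 → B takes values {C20, C56, C31} — violation — fails.
2 of the 3 dependencies hold.

2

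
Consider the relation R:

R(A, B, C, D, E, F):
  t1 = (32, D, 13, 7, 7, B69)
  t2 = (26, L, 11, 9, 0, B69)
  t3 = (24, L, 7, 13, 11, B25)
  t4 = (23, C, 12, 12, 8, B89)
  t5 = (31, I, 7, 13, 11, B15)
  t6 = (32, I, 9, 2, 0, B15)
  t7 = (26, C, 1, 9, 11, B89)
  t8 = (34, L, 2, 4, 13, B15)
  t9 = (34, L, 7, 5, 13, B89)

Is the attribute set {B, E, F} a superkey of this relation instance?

All 9 rows have distinct {B, E, F} values, so {B, E, F} → (all attributes) holds and {B, E, F} is a superkey.

Yes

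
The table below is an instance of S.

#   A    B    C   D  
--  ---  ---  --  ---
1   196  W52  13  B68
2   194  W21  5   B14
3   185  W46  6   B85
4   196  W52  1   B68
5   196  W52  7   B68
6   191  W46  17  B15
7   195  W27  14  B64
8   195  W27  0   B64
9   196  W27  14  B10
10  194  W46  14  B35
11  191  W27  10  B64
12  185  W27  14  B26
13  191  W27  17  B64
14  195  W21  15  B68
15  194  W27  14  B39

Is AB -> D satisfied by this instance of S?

(A=196, B=W52): rows 1, 4, 5 → D = B68, B68, B68 ✓
(A=194, B=W21): row 2 → D = B14 ✓
(A=185, B=W46): row 3 → D = B85 ✓
(A=191, B=W46): row 6 → D = B15 ✓
(A=195, B=W27): rows 7, 8 → D = B64, B64 ✓
(A=196, B=W27): row 9 → D = B10 ✓
(A=194, B=W46): row 10 → D = B35 ✓
(A=191, B=W27): rows 11, 13 → D = B64, B64 ✓
(A=185, B=W27): row 12 → D = B26 ✓
(A=195, B=W21): row 14 → D = B68 ✓
(A=194, B=W27): row 15 → D = B39 ✓
Every AB value is associated with a single D value, so AB -> D holds.

Yes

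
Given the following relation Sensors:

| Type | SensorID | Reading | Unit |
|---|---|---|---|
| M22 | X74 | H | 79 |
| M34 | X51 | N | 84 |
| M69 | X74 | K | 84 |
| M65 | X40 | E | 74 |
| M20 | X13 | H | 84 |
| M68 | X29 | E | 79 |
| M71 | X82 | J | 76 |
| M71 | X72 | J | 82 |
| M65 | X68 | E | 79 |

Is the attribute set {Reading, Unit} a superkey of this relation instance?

Two distinct rows share (Reading=E, Unit=79), so {Reading, Unit} does not determine every attribute — not a superkey.

No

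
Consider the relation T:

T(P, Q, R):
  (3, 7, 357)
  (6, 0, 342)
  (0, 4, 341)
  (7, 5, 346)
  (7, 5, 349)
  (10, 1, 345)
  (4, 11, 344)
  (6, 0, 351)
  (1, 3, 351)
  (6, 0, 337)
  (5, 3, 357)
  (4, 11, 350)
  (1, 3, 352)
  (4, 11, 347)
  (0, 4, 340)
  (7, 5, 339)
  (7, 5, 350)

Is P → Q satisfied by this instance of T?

P=3: 1 row → Q = 7 ✓
P=6: 3 rows → Q = 0, 0, 0 ✓
P=0: 2 rows → Q = 4, 4 ✓
P=7: 4 rows → Q = 5, 5, 5, 5 ✓
P=10: 1 row → Q = 1 ✓
P=4: 3 rows → Q = 11, 11, 11 ✓
P=1: 2 rows → Q = 3, 3 ✓
P=5: 1 row → Q = 3 ✓
Every P value is associated with a single Q value, so P → Q holds.

Yes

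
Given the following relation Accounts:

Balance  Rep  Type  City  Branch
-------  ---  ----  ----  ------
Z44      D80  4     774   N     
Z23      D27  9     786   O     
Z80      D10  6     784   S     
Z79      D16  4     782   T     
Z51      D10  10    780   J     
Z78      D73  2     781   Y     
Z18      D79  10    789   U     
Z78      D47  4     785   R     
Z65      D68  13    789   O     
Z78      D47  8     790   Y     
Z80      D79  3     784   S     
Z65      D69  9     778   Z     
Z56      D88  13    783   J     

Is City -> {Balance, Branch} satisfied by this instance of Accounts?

City=774: 1 row → {Balance,Branch} = (Z44, N) ✓
City=786: 1 row → {Balance,Branch} = (Z23, O) ✓
City=784: 2 rows → {Balance,Branch} = (Z80, S), (Z80, S) ✓
City=782: 1 row → {Balance,Branch} = (Z79, T) ✓
City=780: 1 row → {Balance,Branch} = (Z51, J) ✓
City=781: 1 row → {Balance,Branch} = (Z78, Y) ✓
City=789: 2 rows → {Balance,Branch} takes values {(Z18, U), (Z65, O)} — violation
City=785: 1 row → {Balance,Branch} = (Z78, R) ✓
City=790: 1 row → {Balance,Branch} = (Z78, Y) ✓
City=778: 1 row → {Balance,Branch} = (Z65, Z) ✓
City=783: 1 row → {Balance,Branch} = (Z56, J) ✓
Two rows agree on City but differ on {Balance, Branch}, so City -> {Balance, Branch} does not hold.

No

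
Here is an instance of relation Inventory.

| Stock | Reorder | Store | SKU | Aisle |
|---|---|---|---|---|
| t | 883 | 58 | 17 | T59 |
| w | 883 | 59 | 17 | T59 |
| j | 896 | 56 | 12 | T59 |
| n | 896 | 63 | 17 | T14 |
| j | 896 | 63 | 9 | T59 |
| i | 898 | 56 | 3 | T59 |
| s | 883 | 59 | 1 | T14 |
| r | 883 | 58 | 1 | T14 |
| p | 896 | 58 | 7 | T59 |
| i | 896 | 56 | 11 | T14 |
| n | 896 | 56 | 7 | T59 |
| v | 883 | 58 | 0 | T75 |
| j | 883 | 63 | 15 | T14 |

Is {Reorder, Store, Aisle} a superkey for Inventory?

No

Two distinct rows share (Reorder=896, Store=56, Aisle=T59), so {Reorder, Store, Aisle} does not determine every attribute — not a superkey.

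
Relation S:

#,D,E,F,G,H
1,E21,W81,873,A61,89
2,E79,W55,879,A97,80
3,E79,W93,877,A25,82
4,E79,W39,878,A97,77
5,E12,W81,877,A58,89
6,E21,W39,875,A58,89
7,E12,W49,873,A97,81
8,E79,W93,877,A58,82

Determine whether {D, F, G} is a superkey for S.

Yes

All 8 rows have distinct {D, F, G} values, so {D, F, G} → (all attributes) holds and {D, F, G} is a superkey.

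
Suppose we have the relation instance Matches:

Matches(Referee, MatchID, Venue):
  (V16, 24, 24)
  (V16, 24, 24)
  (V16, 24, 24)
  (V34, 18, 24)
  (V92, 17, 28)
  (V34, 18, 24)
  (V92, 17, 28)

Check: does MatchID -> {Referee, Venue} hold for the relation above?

MatchID=24: 3 rows → {Referee,Venue} = (V16, 24), (V16, 24), (V16, 24) ✓
MatchID=18: 2 rows → {Referee,Venue} = (V34, 24), (V34, 24) ✓
MatchID=17: 2 rows → {Referee,Venue} = (V92, 28), (V92, 28) ✓
Every MatchID value is associated with a single {Referee, Venue} value, so MatchID -> {Referee, Venue} holds.

Yes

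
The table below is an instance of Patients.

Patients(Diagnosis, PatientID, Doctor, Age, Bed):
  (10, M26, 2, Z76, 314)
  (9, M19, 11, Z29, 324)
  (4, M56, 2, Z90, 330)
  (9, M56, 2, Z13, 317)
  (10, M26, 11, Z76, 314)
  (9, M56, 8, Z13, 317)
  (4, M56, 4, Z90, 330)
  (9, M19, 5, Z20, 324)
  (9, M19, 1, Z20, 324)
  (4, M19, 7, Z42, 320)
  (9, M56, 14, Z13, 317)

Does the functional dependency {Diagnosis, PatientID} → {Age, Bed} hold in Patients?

No

(Diagnosis=10, PatientID=M26): 2 rows → {Age,Bed} = (Z76, 314), (Z76, 314) ✓
(Diagnosis=9, PatientID=M19): 3 rows → {Age,Bed} takes values {(Z29, 324), (Z20, 324)} — violation
(Diagnosis=4, PatientID=M56): 2 rows → {Age,Bed} = (Z90, 330), (Z90, 330) ✓
(Diagnosis=9, PatientID=M56): 3 rows → {Age,Bed} = (Z13, 317), (Z13, 317), (Z13, 317) ✓
(Diagnosis=4, PatientID=M19): 1 row → {Age,Bed} = (Z42, 320) ✓
Two rows agree on {Diagnosis, PatientID} but differ on {Age, Bed}, so {Diagnosis, PatientID} → {Age, Bed} does not hold.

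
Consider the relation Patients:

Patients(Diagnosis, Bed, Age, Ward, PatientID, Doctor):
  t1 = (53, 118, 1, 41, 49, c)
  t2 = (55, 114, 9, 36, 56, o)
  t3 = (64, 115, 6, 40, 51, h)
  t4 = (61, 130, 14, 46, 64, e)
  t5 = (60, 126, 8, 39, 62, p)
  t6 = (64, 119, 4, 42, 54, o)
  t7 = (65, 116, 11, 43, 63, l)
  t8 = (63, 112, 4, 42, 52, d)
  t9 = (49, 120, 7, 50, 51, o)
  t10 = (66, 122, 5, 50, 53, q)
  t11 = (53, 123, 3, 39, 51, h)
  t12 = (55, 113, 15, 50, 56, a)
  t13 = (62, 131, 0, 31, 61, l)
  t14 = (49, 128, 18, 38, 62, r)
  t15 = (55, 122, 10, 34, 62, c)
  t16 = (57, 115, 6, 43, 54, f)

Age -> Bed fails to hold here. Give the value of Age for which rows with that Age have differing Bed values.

4

Age=1: row 1 → Bed = 118 ✓
Age=9: row 2 → Bed = 114 ✓
Age=6: rows 3, 16 → Bed = 115, 115 ✓
Age=14: row 4 → Bed = 130 ✓
Age=8: row 5 → Bed = 126 ✓
Age=4: rows 6, 8 → Bed takes values {119, 112} — violation
Age=11: row 7 → Bed = 116 ✓
Age=7: row 9 → Bed = 120 ✓
Age=5: row 10 → Bed = 122 ✓
Age=3: row 11 → Bed = 123 ✓
Age=15: row 12 → Bed = 113 ✓
Age=0: row 13 → Bed = 131 ✓
Age=18: row 14 → Bed = 128 ✓
Age=10: row 15 → Bed = 122 ✓
The only Age value with inconsistent Bed is Age=4.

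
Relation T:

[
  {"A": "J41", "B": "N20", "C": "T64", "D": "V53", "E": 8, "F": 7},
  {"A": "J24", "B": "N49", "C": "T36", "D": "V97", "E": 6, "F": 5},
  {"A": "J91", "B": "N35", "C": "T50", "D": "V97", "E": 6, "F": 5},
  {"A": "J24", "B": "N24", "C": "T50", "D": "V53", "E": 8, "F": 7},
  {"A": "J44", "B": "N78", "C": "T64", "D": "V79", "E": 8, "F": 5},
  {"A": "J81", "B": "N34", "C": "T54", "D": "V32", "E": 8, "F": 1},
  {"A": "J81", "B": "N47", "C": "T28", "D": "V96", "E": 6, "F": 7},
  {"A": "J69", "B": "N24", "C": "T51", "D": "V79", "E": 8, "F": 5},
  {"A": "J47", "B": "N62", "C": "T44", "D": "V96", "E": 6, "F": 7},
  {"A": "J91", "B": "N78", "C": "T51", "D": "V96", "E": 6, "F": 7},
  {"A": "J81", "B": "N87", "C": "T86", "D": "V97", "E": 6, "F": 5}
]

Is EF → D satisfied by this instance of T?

(E=8, F=7): 2 rows → D = V53, V53 ✓
(E=6, F=5): 3 rows → D = V97, V97, V97 ✓
(E=8, F=5): 2 rows → D = V79, V79 ✓
(E=8, F=1): 1 row → D = V32 ✓
(E=6, F=7): 3 rows → D = V96, V96, V96 ✓
Every EF value is associated with a single D value, so EF → D holds.

Yes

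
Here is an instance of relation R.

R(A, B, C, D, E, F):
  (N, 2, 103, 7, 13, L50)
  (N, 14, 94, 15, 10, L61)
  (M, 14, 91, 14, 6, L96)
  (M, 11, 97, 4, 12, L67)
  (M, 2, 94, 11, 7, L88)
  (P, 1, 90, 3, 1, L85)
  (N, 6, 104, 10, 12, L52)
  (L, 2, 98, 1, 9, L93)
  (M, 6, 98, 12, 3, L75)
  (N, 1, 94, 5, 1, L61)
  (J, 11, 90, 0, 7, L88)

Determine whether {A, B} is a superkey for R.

Yes

All 11 rows have distinct {A, B} values, so {A, B} → (all attributes) holds and {A, B} is a superkey.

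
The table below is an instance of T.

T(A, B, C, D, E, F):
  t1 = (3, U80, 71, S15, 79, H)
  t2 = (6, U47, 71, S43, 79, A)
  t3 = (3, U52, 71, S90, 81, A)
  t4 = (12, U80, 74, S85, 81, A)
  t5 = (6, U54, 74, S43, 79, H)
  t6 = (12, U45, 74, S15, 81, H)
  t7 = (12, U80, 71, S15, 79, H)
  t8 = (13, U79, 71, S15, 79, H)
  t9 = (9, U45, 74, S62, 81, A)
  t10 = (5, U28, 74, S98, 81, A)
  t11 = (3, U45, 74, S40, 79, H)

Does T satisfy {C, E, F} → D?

(C=71, E=79, F=H): rows 1, 7, 8 → D = S15, S15, S15 ✓
(C=71, E=79, F=A): row 2 → D = S43 ✓
(C=71, E=81, F=A): row 3 → D = S90 ✓
(C=74, E=81, F=A): rows 4, 9, 10 → D takes values {S85, S62, S98} — violation
(C=74, E=79, F=H): rows 5, 11 → D takes values {S43, S40} — violation
(C=74, E=81, F=H): row 6 → D = S15 ✓
Two rows agree on {C, E, F} but differ on D, so {C, E, F} → D does not hold.

No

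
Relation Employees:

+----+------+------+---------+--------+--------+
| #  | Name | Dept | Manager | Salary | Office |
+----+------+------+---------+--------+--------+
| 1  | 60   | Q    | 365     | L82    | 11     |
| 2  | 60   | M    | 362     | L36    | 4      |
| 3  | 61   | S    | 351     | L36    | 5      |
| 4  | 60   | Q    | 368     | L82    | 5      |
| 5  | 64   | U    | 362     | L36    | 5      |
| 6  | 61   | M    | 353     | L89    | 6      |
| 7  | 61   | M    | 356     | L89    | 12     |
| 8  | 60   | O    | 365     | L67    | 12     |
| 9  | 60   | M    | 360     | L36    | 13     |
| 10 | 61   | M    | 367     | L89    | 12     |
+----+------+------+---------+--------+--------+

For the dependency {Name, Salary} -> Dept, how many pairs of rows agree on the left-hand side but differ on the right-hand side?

0

(Name=60, Salary=L82): all 2 rows agree on Dept — 0 pairs.
(Name=60, Salary=L36): all 2 rows agree on Dept — 0 pairs.
(Name=61, Salary=L89): all 3 rows agree on Dept — 0 pairs.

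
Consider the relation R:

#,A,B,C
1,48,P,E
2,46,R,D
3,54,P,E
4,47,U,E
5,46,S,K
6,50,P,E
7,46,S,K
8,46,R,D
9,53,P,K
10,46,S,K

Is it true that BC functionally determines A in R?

(B=P, C=E): rows 1, 3, 6 → A takes values {48, 54, 50} — violation
(B=R, C=D): rows 2, 8 → A = 46, 46 ✓
(B=U, C=E): row 4 → A = 47 ✓
(B=S, C=K): rows 5, 7, 10 → A = 46, 46, 46 ✓
(B=P, C=K): row 9 → A = 53 ✓
Two rows agree on BC but differ on A, so BC -> A does not hold.

No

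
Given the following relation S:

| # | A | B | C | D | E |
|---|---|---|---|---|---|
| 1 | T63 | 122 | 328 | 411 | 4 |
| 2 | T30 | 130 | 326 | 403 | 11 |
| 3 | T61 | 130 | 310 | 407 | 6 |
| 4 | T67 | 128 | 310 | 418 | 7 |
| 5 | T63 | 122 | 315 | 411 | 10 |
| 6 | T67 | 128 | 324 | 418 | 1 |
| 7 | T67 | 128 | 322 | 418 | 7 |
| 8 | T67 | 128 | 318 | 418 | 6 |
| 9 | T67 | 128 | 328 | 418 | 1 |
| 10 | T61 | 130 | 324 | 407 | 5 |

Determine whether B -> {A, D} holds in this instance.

No

B=122: rows 1, 5 → {A,D} = (T63, 411), (T63, 411) ✓
B=130: rows 2, 3, 10 → {A,D} takes values {(T30, 403), (T61, 407)} — violation
B=128: rows 4, 6, 7, 8, 9 → {A,D} = (T67, 418), (T67, 418), (T67, 418), (T67, 418), (T67, 418) ✓
Two rows agree on B but differ on {A, D}, so B -> {A, D} does not hold.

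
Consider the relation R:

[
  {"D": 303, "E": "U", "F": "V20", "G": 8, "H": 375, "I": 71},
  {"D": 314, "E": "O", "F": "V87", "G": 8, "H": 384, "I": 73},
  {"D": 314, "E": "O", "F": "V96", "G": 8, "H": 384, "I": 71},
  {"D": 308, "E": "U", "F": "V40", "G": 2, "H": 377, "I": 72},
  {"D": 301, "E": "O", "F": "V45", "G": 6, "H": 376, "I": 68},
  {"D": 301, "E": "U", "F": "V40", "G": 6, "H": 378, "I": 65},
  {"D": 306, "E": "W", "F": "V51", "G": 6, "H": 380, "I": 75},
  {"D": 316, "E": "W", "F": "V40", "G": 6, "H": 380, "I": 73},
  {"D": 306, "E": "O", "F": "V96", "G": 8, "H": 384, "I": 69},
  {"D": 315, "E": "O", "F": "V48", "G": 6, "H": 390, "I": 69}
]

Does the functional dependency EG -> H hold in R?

(E=U, G=8): 1 row → H = 375 ✓
(E=O, G=8): 3 rows → H = 384, 384, 384 ✓
(E=U, G=2): 1 row → H = 377 ✓
(E=O, G=6): 2 rows → H takes values {376, 390} — violation
(E=U, G=6): 1 row → H = 378 ✓
(E=W, G=6): 2 rows → H = 380, 380 ✓
Two rows agree on EG but differ on H, so EG -> H does not hold.

No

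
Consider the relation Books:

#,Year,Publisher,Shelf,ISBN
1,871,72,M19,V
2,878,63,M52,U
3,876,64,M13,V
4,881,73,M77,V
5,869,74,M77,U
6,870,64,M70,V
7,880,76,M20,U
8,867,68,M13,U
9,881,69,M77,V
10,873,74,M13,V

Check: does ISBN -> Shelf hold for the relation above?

ISBN=V: rows 1, 3, 4, 6, 9, 10 → Shelf takes values {M19, M13, M77, M70} — violation
ISBN=U: rows 2, 5, 7, 8 → Shelf takes values {M52, M77, M20, M13} — violation
Two rows agree on ISBN but differ on Shelf, so ISBN -> Shelf does not hold.

No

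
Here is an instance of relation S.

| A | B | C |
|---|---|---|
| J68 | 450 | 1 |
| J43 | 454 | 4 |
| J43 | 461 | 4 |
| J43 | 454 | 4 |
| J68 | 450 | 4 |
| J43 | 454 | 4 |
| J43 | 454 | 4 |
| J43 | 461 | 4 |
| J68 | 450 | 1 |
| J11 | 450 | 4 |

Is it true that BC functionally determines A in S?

(B=450, C=1): 2 rows → A = J68, J68 ✓
(B=454, C=4): 4 rows → A = J43, J43, J43, J43 ✓
(B=461, C=4): 2 rows → A = J43, J43 ✓
(B=450, C=4): 2 rows → A takes values {J68, J11} — violation
Two rows agree on BC but differ on A, so BC -> A does not hold.

No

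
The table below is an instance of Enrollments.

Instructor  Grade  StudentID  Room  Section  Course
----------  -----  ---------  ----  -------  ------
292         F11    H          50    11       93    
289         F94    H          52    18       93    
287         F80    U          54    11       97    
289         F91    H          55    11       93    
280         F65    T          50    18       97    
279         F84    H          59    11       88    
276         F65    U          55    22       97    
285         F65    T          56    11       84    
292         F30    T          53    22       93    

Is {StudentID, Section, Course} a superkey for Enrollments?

Two distinct rows share (StudentID=H, Section=11, Course=93), so {StudentID, Section, Course} does not determine every attribute — not a superkey.

No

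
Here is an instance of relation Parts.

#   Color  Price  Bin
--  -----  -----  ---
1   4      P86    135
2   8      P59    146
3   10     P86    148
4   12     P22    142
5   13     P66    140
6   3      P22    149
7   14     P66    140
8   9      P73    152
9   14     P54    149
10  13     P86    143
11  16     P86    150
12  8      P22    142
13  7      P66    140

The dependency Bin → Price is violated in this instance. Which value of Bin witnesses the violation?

149

Bin=135: row 1 → Price = P86 ✓
Bin=146: row 2 → Price = P59 ✓
Bin=148: row 3 → Price = P86 ✓
Bin=142: rows 4, 12 → Price = P22, P22 ✓
Bin=140: rows 5, 7, 13 → Price = P66, P66, P66 ✓
Bin=149: rows 6, 9 → Price takes values {P22, P54} — violation
Bin=152: row 8 → Price = P73 ✓
Bin=143: row 10 → Price = P86 ✓
Bin=150: row 11 → Price = P86 ✓
The only Bin value with inconsistent Price is Bin=149.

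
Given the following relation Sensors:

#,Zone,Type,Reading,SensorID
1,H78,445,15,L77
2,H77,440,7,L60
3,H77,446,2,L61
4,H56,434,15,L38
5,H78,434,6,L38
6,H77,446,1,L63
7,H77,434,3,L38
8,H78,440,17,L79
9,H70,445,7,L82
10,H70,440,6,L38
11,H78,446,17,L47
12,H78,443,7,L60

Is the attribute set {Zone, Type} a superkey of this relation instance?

Rows 3 and 6 have the same {Zone, Type} value (Zone=H77, Type=446) but are distinct tuples, so {Zone, Type} does not determine every attribute — not a superkey.

No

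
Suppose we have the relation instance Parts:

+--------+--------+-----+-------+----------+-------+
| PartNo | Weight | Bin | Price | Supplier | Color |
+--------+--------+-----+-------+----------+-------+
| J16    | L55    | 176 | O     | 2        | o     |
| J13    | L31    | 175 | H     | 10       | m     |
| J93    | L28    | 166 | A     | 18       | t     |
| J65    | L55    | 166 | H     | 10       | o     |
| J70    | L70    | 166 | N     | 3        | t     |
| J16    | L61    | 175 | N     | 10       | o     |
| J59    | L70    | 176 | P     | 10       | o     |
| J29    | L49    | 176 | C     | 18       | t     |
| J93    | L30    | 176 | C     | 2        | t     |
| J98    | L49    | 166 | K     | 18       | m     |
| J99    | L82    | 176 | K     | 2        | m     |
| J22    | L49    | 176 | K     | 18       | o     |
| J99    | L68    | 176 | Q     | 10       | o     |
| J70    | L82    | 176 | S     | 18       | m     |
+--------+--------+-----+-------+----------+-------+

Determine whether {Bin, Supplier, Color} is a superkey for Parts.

No

Two distinct rows share (Bin=176, Supplier=10, Color=o), so {Bin, Supplier, Color} does not determine every attribute — not a superkey.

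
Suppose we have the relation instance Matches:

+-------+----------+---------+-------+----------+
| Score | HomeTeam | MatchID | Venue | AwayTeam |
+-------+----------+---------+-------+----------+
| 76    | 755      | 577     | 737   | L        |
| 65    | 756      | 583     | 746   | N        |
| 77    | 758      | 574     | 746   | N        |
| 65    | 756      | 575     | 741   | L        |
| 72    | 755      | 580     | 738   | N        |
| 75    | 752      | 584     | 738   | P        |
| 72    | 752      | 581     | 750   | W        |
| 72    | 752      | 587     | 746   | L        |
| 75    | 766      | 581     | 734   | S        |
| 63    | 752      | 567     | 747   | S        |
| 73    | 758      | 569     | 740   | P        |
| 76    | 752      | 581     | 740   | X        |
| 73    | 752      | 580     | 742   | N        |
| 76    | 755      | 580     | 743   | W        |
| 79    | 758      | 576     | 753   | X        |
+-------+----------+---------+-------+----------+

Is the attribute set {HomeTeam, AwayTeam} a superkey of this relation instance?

All 15 rows have distinct {HomeTeam, AwayTeam} values, so {HomeTeam, AwayTeam} → (all attributes) holds and {HomeTeam, AwayTeam} is a superkey.

Yes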